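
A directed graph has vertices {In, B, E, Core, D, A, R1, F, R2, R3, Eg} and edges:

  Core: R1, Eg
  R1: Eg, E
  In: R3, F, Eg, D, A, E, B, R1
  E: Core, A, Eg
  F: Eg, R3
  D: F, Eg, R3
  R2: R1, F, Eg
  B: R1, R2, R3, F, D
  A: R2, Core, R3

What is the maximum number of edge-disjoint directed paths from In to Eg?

7

Assign every edge capacity 1; by Menger, the answer equals the max flow.
Path In→Eg (+1); total 1.
Path In→E→Eg (+1); total 2.
Path In→D→Eg (+1); total 3.
Path In→R1→Eg (+1); total 4.
Path In→F→Eg (+1); total 5.
Path In→B→R2→Eg (+1); total 6.
Path In→A→Core→Eg (+1); total 7.
No residual In→Eg path; max flow = 7.
Certifying cut of size 7: {In→A, In→B, In→D, In→E, In→Eg, In→F, In→R1}.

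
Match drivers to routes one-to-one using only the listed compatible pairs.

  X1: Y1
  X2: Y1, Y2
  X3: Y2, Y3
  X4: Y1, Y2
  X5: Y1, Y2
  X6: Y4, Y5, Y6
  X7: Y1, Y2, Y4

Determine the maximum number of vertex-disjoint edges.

5

Unit-capacity flow: source→left, listed edges, right→sink; max matching = max flow.
Augmenting path X1→Y1 (+1); matched 1.
Augmenting path X2→Y2 (+1); matched 2.
Augmenting path X3→Y3 (+1); matched 3.
Augmenting path X6→Y4 (+1); matched 4.
Augmenting path X7→Y4→X6→Y5 (+1); matched 5.
No augmenting path remains; maximum matching = 5.
König certificate: {X3, X6, X7, Y1, Y2} is a vertex cover of size 5 (every listed pair touches it), so no matching can be larger.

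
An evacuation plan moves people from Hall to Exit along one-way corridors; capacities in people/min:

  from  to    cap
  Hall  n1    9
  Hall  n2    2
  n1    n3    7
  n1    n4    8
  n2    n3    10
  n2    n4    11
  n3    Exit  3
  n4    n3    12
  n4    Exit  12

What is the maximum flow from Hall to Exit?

11

Augment Hall→n1→n3→Exit: bottleneck 3, flow now 3.
Augment Hall→n1→n4→Exit: bottleneck 6, flow now 9.
Augment Hall→n2→n4→Exit: bottleneck 2, flow now 11.
No augmenting path remains; maximum flow = 11.
In the residual graph, reachable from Hall: {Hall}.
Min-cut edges: Hall→n1 (9), Hall→n2 (2); capacity 9 + 2 = 11.
This cut is saturated, so no flow can exceed 11.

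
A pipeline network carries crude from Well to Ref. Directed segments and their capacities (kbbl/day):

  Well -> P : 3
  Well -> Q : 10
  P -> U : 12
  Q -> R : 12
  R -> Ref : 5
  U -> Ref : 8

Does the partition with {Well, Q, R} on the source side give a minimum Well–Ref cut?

Given cut capacity: 3 + 5 = 8.
Augment Well→P→U→Ref: bottleneck 3, flow now 3.
Augment Well→Q→R→Ref: bottleneck 5, flow now 8.
No augmenting path remains; maximum flow = 8.
Cut capacity 8 equals the max flow, so it is a minimum cut.

Yes — it is a minimum cut (capacity 8).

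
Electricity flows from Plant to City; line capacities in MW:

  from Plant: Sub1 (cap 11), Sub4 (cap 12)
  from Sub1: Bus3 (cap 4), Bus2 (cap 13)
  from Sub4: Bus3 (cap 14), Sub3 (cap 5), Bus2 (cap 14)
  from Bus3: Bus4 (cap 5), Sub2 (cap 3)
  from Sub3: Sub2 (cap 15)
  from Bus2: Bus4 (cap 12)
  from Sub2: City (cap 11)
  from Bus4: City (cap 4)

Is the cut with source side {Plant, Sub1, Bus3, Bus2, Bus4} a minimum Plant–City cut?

Given cut capacity: 12 + 3 + 4 = 19.
Augment Plant→Sub1→Bus3→Sub2→City: bottleneck 3, flow now 3.
Augment Plant→Sub1→Bus3→Bus4→City: bottleneck 1, flow now 4.
Augment Plant→Sub1→Bus2→Bus4→City: bottleneck 3, flow now 7.
Augment Plant→Sub4→Sub3→Sub2→City: bottleneck 5, flow now 12.
No augmenting path remains; maximum flow = 12.
In the residual graph, reachable from Plant: {Plant, Sub1, Sub4, Bus3, Bus2, Bus4}.
Min-cut edges: Sub4→Sub3 (5), Bus3→Sub2 (3), Bus4→City (4); capacity 5 + 3 + 4 = 12.
Cut capacity 19 exceeds the max flow 12, so it is not minimum.

No — its capacity is 19, but the minimum cut has capacity 12.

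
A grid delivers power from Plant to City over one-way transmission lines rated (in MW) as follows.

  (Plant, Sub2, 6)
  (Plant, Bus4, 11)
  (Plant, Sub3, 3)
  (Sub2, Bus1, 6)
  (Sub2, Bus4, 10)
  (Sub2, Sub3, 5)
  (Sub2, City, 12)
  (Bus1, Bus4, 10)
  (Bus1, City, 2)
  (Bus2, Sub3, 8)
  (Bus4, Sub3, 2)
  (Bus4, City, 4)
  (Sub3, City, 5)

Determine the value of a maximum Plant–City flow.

15

Augment Plant→Sub2→City: bottleneck 6, flow now 6.
Augment Plant→Bus4→City: bottleneck 4, flow now 10.
Augment Plant→Sub3→City: bottleneck 3, flow now 13.
Augment Plant→Bus4→Sub3→City: bottleneck 2, flow now 15.
No augmenting path remains; maximum flow = 15.
In the residual graph, reachable from Plant: {Plant, Bus4}.
Min-cut edges: Plant→Sub2 (6), Plant→Sub3 (3), Bus4→Sub3 (2), Bus4→City (4); capacity 6 + 3 + 2 + 4 = 15.
This cut is saturated, so no flow can exceed 15.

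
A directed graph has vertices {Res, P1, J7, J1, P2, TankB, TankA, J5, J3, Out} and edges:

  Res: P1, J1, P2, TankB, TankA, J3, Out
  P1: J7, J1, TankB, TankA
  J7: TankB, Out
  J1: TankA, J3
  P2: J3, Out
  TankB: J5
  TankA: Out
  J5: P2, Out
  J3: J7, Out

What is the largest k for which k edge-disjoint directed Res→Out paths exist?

Assign every edge capacity 1; by Menger, the answer equals the max flow.
Path Res→Out (+1); total 1.
Path Res→P2→Out (+1); total 2.
Path Res→TankA→Out (+1); total 3.
Path Res→J3→Out (+1); total 4.
Path Res→P1→J7→Out (+1); total 5.
Path Res→TankB→J5→Out (+1); total 6.
No residual Res→Out path; max flow = 6.
Certifying cut of size 6: {J3→Out, J7→Out, Res→Out, Res→P2, TankA→Out, TankB→J5}.

6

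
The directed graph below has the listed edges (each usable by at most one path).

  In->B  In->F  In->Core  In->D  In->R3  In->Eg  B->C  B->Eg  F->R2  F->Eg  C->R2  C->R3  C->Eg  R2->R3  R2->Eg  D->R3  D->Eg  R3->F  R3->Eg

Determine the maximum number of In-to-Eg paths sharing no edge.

5

Assign every edge capacity 1; by Menger, the answer equals the max flow.
Path In→Eg (+1); total 1.
Path In→B→Eg (+1); total 2.
Path In→F→Eg (+1); total 3.
Path In→D→Eg (+1); total 4.
Path In→R3→Eg (+1); total 5.
No residual In→Eg path; max flow = 5.
Certifying cut of size 5: {In→B, In→D, In→Eg, In→F, In→R3}.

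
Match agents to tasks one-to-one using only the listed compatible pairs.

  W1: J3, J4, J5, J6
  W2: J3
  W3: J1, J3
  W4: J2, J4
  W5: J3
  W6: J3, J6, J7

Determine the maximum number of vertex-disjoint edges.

5

Unit-capacity flow: source→left, listed edges, right→sink; max matching = max flow.
Augmenting path W1→J3 (+1); matched 1.
Augmenting path W3→J1 (+1); matched 2.
Augmenting path W4→J2 (+1); matched 3.
Augmenting path W6→J6 (+1); matched 4.
Augmenting path W2→J3→W1→J4 (+1); matched 5.
No augmenting path remains; maximum matching = 5.
König certificate: {W1, W3, W4, W6, J3} is a vertex cover of size 5 (every listed pair touches it), so no matching can be larger.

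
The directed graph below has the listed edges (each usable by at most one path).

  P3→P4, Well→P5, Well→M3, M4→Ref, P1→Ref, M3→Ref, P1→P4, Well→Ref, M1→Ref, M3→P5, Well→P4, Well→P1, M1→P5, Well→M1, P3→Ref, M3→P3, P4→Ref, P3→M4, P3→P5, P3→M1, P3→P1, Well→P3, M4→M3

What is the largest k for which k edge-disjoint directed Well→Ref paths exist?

Assign every edge capacity 1; by Menger, the answer equals the max flow.
Path Well→Ref (+1); total 1.
Path Well→P3→Ref (+1); total 2.
Path Well→P1→Ref (+1); total 3.
Path Well→P4→Ref (+1); total 4.
Path Well→M1→Ref (+1); total 5.
Path Well→M3→Ref (+1); total 6.
No residual Well→Ref path; max flow = 6.
Certifying cut of size 6: {Well→M1, Well→M3, Well→P1, Well→P3, Well→P4, Well→Ref}.

6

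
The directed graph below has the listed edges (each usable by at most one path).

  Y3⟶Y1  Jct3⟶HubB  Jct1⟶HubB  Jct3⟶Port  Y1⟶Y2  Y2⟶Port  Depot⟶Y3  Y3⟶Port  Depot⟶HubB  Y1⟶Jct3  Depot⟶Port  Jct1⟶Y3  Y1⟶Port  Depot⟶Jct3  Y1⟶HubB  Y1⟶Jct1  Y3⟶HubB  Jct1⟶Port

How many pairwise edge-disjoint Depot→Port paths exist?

3

Assign every edge capacity 1; by Menger, the answer equals the max flow.
Path Depot→Port (+1); total 1.
Path Depot→Y3→Port (+1); total 2.
Path Depot→Jct3→Port (+1); total 3.
No residual Depot→Port path; max flow = 3.
Certifying cut of size 3: {Depot→Jct3, Depot→Port, Depot→Y3}.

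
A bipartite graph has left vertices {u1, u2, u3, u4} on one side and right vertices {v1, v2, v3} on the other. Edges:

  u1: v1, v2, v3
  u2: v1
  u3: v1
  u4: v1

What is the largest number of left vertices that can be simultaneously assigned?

2

Unit-capacity flow: source→left, listed edges, right→sink; max matching = max flow.
Augmenting path u1→v1 (+1); matched 1.
Augmenting path u2→v1→u1→v2 (+1); matched 2.
No augmenting path remains; maximum matching = 2.
König certificate: {u1, v1} is a vertex cover of size 2 (every listed pair touches it), so no matching can be larger.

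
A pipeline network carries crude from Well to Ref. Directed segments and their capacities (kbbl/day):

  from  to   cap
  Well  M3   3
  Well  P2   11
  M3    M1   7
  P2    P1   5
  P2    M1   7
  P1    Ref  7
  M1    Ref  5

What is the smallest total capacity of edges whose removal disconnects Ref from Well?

Augment Well→M3→M1→Ref: bottleneck 3, flow now 3.
Augment Well→P2→P1→Ref: bottleneck 5, flow now 8.
Augment Well→P2→M1→Ref: bottleneck 2, flow now 10.
No augmenting path remains; maximum flow = 10.
By max-flow min-cut, the minimum cut capacity equals the max flow.
In the residual graph, reachable from Well: {Well, M3, P2, M1}.
Min-cut edges: P2→P1 (5), M1→Ref (5); capacity 5 + 5 = 10.

10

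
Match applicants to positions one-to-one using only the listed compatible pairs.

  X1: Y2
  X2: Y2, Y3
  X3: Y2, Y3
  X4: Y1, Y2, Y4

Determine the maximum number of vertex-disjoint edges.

Unit-capacity flow: source→left, listed edges, right→sink; max matching = max flow.
Augmenting path X1→Y2 (+1); matched 1.
Augmenting path X2→Y3 (+1); matched 2.
Augmenting path X4→Y1 (+1); matched 3.
No augmenting path remains; maximum matching = 3.
König certificate: {X4, Y2, Y3} is a vertex cover of size 3 (every listed pair touches it), so no matching can be larger.

3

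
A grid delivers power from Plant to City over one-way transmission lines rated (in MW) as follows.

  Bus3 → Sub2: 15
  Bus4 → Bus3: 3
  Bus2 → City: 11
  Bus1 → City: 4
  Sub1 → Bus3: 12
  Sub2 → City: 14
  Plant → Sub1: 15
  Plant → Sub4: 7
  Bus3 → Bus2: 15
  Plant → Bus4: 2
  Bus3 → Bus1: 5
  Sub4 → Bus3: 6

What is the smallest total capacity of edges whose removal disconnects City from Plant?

Augment Plant→Sub4→Bus3→Bus2→City: bottleneck 6, flow now 6.
Augment Plant→Sub1→Bus3→Bus2→City: bottleneck 5, flow now 11.
Augment Plant→Sub1→Bus3→Bus1→City: bottleneck 4, flow now 15.
Augment Plant→Sub1→Bus3→Sub2→City: bottleneck 3, flow now 18.
Augment Plant→Bus4→Bus3→Sub2→City: bottleneck 2, flow now 20.
No augmenting path remains; maximum flow = 20.
By max-flow min-cut, the minimum cut capacity equals the max flow.
In the residual graph, reachable from Plant: {Plant, Sub4, Sub1}.
Min-cut edges: Plant→Bus4 (2), Sub4→Bus3 (6), Sub1→Bus3 (12); capacity 2 + 6 + 12 = 20.

20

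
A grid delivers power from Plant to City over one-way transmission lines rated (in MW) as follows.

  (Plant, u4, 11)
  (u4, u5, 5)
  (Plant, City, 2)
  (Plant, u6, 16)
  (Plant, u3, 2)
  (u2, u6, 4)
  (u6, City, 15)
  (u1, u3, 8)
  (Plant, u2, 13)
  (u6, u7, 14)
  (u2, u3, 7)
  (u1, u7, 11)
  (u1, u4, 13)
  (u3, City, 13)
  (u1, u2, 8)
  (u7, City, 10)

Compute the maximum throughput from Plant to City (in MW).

31

Augment Plant→City: bottleneck 2, flow now 2.
Augment Plant→u3→City: bottleneck 2, flow now 4.
Augment Plant→u6→City: bottleneck 15, flow now 19.
Augment Plant→u2→u3→City: bottleneck 7, flow now 26.
Augment Plant→u6→u7→City: bottleneck 1, flow now 27.
Augment Plant→u2→u6→u7→City: bottleneck 4, flow now 31.
No augmenting path remains; maximum flow = 31.
In the residual graph, reachable from Plant: {Plant, u2, u4, u5}.
Min-cut edges: Plant→u3 (2), Plant→u6 (16), Plant→City (2), u2→u3 (7), u2→u6 (4); capacity 2 + 16 + 2 + 7 + 4 = 31.
This cut is saturated, so no flow can exceed 31.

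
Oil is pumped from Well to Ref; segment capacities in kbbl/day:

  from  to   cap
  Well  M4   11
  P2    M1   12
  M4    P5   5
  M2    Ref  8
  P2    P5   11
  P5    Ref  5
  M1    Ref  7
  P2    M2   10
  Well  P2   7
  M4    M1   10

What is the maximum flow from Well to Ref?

18

Augment Well→P2→P5→Ref: bottleneck 5, flow now 5.
Augment Well→P2→M1→Ref: bottleneck 2, flow now 7.
Augment Well→M4→M1→Ref: bottleneck 5, flow now 12.
Augment Well→M4→P5→P2→M2→Ref: bottleneck 5, flow now 17. (uses reverse residual edge)
Augment Well→M4→M1→P2→M2→Ref: bottleneck 1, flow now 18. (uses reverse residual edge)
No augmenting path remains; maximum flow = 18.
In the residual graph, reachable from Well: {Well}.
Min-cut edges: Well→P2 (7), Well→M4 (11); capacity 7 + 11 = 18.
This cut is saturated, so no flow can exceed 18.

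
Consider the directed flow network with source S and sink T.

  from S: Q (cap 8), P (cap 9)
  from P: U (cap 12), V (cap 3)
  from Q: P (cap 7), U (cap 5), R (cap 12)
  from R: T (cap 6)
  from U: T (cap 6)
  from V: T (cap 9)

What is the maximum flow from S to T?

15

Augment S→P→U→T: bottleneck 6, flow now 6.
Augment S→P→V→T: bottleneck 3, flow now 9.
Augment S→Q→R→T: bottleneck 6, flow now 15.
No augmenting path remains; maximum flow = 15.
In the residual graph, reachable from S: {S, P, Q, R, U}.
Min-cut edges: P→V (3), R→T (6), U→T (6); capacity 3 + 6 + 6 = 15.
This cut is saturated, so no flow can exceed 15.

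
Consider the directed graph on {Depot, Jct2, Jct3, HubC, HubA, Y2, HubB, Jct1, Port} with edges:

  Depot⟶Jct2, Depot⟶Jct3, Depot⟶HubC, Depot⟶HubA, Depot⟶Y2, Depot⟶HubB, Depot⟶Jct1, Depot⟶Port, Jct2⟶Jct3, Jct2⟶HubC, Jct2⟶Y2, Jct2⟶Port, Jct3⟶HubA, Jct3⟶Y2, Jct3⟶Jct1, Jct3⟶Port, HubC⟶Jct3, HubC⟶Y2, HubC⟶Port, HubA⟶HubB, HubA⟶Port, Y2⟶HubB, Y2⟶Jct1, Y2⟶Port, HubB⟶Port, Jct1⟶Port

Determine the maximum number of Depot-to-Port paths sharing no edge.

8

Assign every edge capacity 1; by Menger, the answer equals the max flow.
Path Depot→Port (+1); total 1.
Path Depot→Jct2→Port (+1); total 2.
Path Depot→Jct3→Port (+1); total 3.
Path Depot→HubC→Port (+1); total 4.
Path Depot→HubA→Port (+1); total 5.
Path Depot→Y2→Port (+1); total 6.
Path Depot→HubB→Port (+1); total 7.
Path Depot→Jct1→Port (+1); total 8.
No residual Depot→Port path; max flow = 8.
Certifying cut of size 8: {Depot→HubA, Depot→HubB, Depot→HubC, Depot→Jct1, Depot→Jct2, Depot→Jct3, Depot→Port, Depot→Y2}.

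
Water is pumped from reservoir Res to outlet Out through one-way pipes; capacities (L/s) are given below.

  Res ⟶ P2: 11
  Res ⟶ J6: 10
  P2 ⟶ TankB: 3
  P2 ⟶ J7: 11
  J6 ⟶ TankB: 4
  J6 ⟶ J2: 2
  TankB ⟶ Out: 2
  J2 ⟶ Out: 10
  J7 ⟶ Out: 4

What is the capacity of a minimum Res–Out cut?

8

Augment Res→P2→TankB→Out: bottleneck 2, flow now 2.
Augment Res→P2→J7→Out: bottleneck 4, flow now 6.
Augment Res→J6→J2→Out: bottleneck 2, flow now 8.
No augmenting path remains; maximum flow = 8.
By max-flow min-cut, the minimum cut capacity equals the max flow.
In the residual graph, reachable from Res: {Res, P2, J6, TankB, J7}.
Min-cut edges: J6→J2 (2), TankB→Out (2), J7→Out (4); capacity 2 + 2 + 4 = 8.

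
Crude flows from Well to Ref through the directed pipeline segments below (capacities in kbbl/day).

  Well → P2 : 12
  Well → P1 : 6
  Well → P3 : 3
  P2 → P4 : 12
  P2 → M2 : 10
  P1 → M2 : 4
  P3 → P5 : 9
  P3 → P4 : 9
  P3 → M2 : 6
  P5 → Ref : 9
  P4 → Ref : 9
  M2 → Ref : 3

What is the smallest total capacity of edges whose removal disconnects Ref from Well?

Augment Well→P2→P4→Ref: bottleneck 9, flow now 9.
Augment Well→P2→M2→Ref: bottleneck 3, flow now 12.
Augment Well→P3→P5→Ref: bottleneck 3, flow now 15.
No augmenting path remains; maximum flow = 15.
By max-flow min-cut, the minimum cut capacity equals the max flow.
In the residual graph, reachable from Well: {Well, P2, P1, P4, M2}.
Min-cut edges: Well→P3 (3), P4→Ref (9), M2→Ref (3); capacity 3 + 9 + 3 = 15.

15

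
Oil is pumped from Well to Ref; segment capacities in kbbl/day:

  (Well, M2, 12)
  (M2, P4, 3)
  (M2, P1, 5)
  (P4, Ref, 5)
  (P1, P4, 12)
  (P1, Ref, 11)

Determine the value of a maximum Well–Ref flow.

8

Augment Well→M2→P4→Ref: bottleneck 3, flow now 3.
Augment Well→M2→P1→Ref: bottleneck 5, flow now 8.
No augmenting path remains; maximum flow = 8.
In the residual graph, reachable from Well: {Well, M2}.
Min-cut edges: M2→P4 (3), M2→P1 (5); capacity 3 + 5 = 8.
This cut is saturated, so no flow can exceed 8.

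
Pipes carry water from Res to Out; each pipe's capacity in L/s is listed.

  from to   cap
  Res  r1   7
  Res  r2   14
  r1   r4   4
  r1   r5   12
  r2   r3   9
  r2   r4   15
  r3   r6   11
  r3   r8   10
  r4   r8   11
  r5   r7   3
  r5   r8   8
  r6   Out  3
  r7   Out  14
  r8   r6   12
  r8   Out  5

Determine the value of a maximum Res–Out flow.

Augment Res→r1→r4→r8→Out: bottleneck 4, flow now 4.
Augment Res→r1→r5→r7→Out: bottleneck 3, flow now 7.
Augment Res→r2→r3→r6→Out: bottleneck 3, flow now 10.
Augment Res→r2→r3→r8→Out: bottleneck 1, flow now 11.
No augmenting path remains; maximum flow = 11.
In the residual graph, reachable from Res: {Res, r1, r2, r3, r4, r5, r6, r8}.
Min-cut edges: r5→r7 (3), r6→Out (3), r8→Out (5); capacity 3 + 3 + 5 = 11.
This cut is saturated, so no flow can exceed 11.

11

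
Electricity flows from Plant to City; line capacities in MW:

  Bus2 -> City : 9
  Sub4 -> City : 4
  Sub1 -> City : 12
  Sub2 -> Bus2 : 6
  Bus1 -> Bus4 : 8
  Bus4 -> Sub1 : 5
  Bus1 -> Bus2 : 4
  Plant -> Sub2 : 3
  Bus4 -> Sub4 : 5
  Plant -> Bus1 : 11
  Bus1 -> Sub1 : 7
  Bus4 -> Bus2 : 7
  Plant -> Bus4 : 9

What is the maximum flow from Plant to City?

23

Augment Plant→Sub2→Bus2→City: bottleneck 3, flow now 3.
Augment Plant→Bus4→Sub1→City: bottleneck 5, flow now 8.
Augment Plant→Bus4→Bus2→City: bottleneck 4, flow now 12.
Augment Plant→Bus1→Sub1→City: bottleneck 7, flow now 19.
Augment Plant→Bus1→Bus2→City: bottleneck 2, flow now 21.
Augment Plant→Bus1→Bus4→Sub4→City: bottleneck 2, flow now 23.
No augmenting path remains; maximum flow = 23.
In the residual graph, reachable from Plant: {Plant}.
Min-cut edges: Plant→Sub2 (3), Plant→Bus4 (9), Plant→Bus1 (11); capacity 3 + 9 + 11 = 23.
This cut is saturated, so no flow can exceed 23.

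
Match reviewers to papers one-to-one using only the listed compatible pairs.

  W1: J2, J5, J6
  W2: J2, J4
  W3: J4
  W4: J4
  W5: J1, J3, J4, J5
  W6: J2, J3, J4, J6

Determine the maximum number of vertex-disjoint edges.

Unit-capacity flow: source→left, listed edges, right→sink; max matching = max flow.
Augmenting path W1→J2 (+1); matched 1.
Augmenting path W2→J4 (+1); matched 2.
Augmenting path W5→J1 (+1); matched 3.
Augmenting path W6→J3 (+1); matched 4.
Augmenting path W3→J4→W2→J2→W1→J5 (+1); matched 5.
No augmenting path remains; maximum matching = 5.
König certificate: {W1, W2, W5, W6, J4} is a vertex cover of size 5 (every listed pair touches it), so no matching can be larger.

5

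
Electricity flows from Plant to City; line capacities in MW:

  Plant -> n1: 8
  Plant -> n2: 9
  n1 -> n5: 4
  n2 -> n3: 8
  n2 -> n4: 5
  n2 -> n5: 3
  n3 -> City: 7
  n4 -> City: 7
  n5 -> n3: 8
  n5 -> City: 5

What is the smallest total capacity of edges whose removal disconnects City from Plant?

Augment Plant→n1→n5→City: bottleneck 4, flow now 4.
Augment Plant→n2→n3→City: bottleneck 7, flow now 11.
Augment Plant→n2→n4→City: bottleneck 2, flow now 13.
No augmenting path remains; maximum flow = 13.
By max-flow min-cut, the minimum cut capacity equals the max flow.
In the residual graph, reachable from Plant: {Plant, n1}.
Min-cut edges: Plant→n2 (9), n1→n5 (4); capacity 9 + 4 = 13.

13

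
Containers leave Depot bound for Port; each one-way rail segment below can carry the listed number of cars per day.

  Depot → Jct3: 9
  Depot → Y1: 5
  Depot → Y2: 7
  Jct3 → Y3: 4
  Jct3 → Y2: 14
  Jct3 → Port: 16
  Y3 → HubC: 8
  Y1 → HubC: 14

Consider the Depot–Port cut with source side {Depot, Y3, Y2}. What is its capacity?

Edges leaving {Depot, Y3, Y2}: Depot→Jct3 (9), Depot→Y1 (5), Y3→HubC (8).
Cut capacity = 9 + 5 + 8 = 22.

22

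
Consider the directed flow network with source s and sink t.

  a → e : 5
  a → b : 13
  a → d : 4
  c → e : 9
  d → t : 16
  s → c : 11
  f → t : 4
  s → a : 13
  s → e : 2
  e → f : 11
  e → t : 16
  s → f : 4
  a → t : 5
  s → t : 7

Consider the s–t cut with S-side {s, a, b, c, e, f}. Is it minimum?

Given cut capacity: 7 + 4 + 5 + 16 + 4 = 36.
Augment s→t: bottleneck 7, flow now 7.
Augment s→a→t: bottleneck 5, flow now 12.
Augment s→e→t: bottleneck 2, flow now 14.
Augment s→f→t: bottleneck 4, flow now 18.
Augment s→a→d→t: bottleneck 4, flow now 22.
Augment s→a→e→t: bottleneck 4, flow now 26.
Augment s→c→e→t: bottleneck 9, flow now 35.
No augmenting path remains; maximum flow = 35.
In the residual graph, reachable from s: {s, c}.
Min-cut edges: s→a (13), s→e (2), s→f (4), s→t (7), c→e (9); capacity 13 + 2 + 4 + 7 + 9 = 35.
Cut capacity 36 exceeds the max flow 35, so it is not minimum.

No — its capacity is 36, but the minimum cut has capacity 35.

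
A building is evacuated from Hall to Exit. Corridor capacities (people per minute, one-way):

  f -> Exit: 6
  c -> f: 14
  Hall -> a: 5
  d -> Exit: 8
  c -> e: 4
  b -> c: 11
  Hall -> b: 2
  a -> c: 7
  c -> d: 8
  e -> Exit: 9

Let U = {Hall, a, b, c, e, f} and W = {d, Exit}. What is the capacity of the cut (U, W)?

23

Edges leaving {Hall, a, b, c, e, f}: c→d (8), e→Exit (9), f→Exit (6).
Cut capacity = 8 + 9 + 6 = 23.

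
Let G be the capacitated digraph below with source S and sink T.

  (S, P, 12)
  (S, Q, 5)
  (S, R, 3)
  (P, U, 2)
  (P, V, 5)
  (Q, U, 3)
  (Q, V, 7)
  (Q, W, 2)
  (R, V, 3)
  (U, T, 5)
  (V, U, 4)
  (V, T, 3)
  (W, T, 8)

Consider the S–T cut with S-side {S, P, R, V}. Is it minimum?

No — its capacity is 14, but the minimum cut has capacity 10.

Given cut capacity: 5 + 2 + 4 + 3 = 14.
Augment S→P→U→T: bottleneck 2, flow now 2.
Augment S→P→V→T: bottleneck 3, flow now 5.
Augment S→Q→U→T: bottleneck 3, flow now 8.
Augment S→Q→W→T: bottleneck 2, flow now 10.
No augmenting path remains; maximum flow = 10.
In the residual graph, reachable from S: {S, P, Q, R, U, V}.
Min-cut edges: Q→W (2), U→T (5), V→T (3); capacity 2 + 5 + 3 = 10.
Cut capacity 14 exceeds the max flow 10, so it is not minimum.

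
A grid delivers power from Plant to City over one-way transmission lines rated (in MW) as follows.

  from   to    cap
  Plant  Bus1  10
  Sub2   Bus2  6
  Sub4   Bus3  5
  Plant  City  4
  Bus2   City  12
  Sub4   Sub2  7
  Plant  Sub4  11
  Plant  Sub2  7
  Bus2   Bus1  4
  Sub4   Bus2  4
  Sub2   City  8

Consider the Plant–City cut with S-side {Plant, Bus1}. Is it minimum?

Yes — it is a minimum cut (capacity 22).

Given cut capacity: 11 + 7 + 4 = 22.
Augment Plant→City: bottleneck 4, flow now 4.
Augment Plant→Sub2→City: bottleneck 7, flow now 11.
Augment Plant→Sub4→Bus2→City: bottleneck 4, flow now 15.
Augment Plant→Sub4→Sub2→City: bottleneck 1, flow now 16.
Augment Plant→Sub4→Sub2→Bus2→City: bottleneck 6, flow now 22.
No augmenting path remains; maximum flow = 22.
Cut capacity 22 equals the max flow, so it is a minimum cut.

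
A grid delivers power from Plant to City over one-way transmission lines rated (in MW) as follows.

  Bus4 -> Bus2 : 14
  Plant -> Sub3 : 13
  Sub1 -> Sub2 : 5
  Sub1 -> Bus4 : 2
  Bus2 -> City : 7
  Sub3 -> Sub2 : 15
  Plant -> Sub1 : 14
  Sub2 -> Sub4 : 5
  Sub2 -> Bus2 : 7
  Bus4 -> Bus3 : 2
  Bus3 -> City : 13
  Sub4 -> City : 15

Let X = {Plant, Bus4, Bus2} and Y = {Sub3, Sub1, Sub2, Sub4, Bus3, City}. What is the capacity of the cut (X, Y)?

36

Edges leaving {Plant, Bus4, Bus2}: Plant→Sub3 (13), Plant→Sub1 (14), Bus4→Bus3 (2), Bus2→City (7).
Cut capacity = 13 + 14 + 2 + 7 = 36.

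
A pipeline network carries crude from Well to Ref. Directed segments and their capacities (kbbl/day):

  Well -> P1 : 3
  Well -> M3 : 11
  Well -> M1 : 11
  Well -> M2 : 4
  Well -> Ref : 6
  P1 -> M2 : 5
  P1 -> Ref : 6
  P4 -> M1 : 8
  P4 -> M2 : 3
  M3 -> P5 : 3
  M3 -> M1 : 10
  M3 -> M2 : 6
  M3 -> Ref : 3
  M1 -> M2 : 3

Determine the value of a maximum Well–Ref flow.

12

Augment Well→Ref: bottleneck 6, flow now 6.
Augment Well→P1→Ref: bottleneck 3, flow now 9.
Augment Well→M3→Ref: bottleneck 3, flow now 12.
No augmenting path remains; maximum flow = 12.
In the residual graph, reachable from Well: {Well, M3, P5, M1, M2}.
Min-cut edges: Well→P1 (3), Well→Ref (6), M3→Ref (3); capacity 3 + 6 + 3 = 12.
This cut is saturated, so no flow can exceed 12.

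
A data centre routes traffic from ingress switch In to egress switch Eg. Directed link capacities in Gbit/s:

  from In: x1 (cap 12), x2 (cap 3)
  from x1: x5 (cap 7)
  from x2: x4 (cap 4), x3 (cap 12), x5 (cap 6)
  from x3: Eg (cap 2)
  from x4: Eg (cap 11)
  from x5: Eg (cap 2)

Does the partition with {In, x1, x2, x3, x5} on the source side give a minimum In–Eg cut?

No — its capacity is 8, but the minimum cut has capacity 5.

Given cut capacity: 4 + 2 + 2 = 8.
Augment In→x1→x5→Eg: bottleneck 2, flow now 2.
Augment In→x2→x3→Eg: bottleneck 2, flow now 4.
Augment In→x2→x4→Eg: bottleneck 1, flow now 5.
No augmenting path remains; maximum flow = 5.
In the residual graph, reachable from In: {In, x1, x5}.
Min-cut edges: In→x2 (3), x5→Eg (2); capacity 3 + 2 = 5.
Cut capacity 8 exceeds the max flow 5, so it is not minimum.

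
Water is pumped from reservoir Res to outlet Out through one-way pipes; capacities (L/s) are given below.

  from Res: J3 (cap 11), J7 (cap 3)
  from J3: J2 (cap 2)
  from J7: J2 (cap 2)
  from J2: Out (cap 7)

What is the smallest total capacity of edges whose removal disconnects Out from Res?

4

Augment Res→J3→J2→Out: bottleneck 2, flow now 2.
Augment Res→J7→J2→Out: bottleneck 2, flow now 4.
No augmenting path remains; maximum flow = 4.
By max-flow min-cut, the minimum cut capacity equals the max flow.
In the residual graph, reachable from Res: {Res, J3, J7}.
Min-cut edges: J3→J2 (2), J7→J2 (2); capacity 2 + 2 = 4.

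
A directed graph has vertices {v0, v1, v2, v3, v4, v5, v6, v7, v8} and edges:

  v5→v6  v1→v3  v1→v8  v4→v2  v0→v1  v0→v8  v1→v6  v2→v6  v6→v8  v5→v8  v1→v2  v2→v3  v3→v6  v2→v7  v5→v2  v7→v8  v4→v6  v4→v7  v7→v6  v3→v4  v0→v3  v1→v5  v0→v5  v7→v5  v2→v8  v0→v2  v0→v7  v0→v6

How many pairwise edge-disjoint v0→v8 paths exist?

6

Assign every edge capacity 1; by Menger, the answer equals the max flow.
Path v0→v8 (+1); total 1.
Path v0→v1→v8 (+1); total 2.
Path v0→v2→v8 (+1); total 3.
Path v0→v5→v8 (+1); total 4.
Path v0→v6→v8 (+1); total 5.
Path v0→v7→v8 (+1); total 6.
No residual v0→v8 path; max flow = 6.
Certifying cut of size 6: {v0→v1, v0→v8, v2→v8, v5→v8, v6→v8, v7→v8}.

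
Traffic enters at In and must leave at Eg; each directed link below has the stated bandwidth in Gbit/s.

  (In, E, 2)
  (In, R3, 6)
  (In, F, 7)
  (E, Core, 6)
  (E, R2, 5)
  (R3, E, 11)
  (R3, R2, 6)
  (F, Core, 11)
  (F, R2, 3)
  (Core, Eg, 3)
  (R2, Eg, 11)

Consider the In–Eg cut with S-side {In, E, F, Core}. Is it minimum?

Given cut capacity: 6 + 5 + 3 + 3 = 17.
Augment In→E→Core→Eg: bottleneck 2, flow now 2.
Augment In→R3→R2→Eg: bottleneck 6, flow now 8.
Augment In→F→Core→Eg: bottleneck 1, flow now 9.
Augment In→F→R2→Eg: bottleneck 3, flow now 12.
Augment In→F→Core→E→R2→Eg: bottleneck 2, flow now 14. (uses reverse residual edge)
No augmenting path remains; maximum flow = 14.
In the residual graph, reachable from In: {In, F, Core}.
Min-cut edges: In→E (2), In→R3 (6), F→R2 (3), Core→Eg (3); capacity 2 + 6 + 3 + 3 = 14.
Cut capacity 17 exceeds the max flow 14, so it is not minimum.

No — its capacity is 17, but the minimum cut has capacity 14.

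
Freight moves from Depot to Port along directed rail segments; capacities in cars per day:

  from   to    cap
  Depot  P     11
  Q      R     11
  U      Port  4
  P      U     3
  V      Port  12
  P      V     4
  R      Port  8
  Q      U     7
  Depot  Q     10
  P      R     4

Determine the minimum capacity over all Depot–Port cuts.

16

Augment Depot→P→R→Port: bottleneck 4, flow now 4.
Augment Depot→P→U→Port: bottleneck 3, flow now 7.
Augment Depot→P→V→Port: bottleneck 4, flow now 11.
Augment Depot→Q→R→Port: bottleneck 4, flow now 15.
Augment Depot→Q→U→Port: bottleneck 1, flow now 16.
No augmenting path remains; maximum flow = 16.
By max-flow min-cut, the minimum cut capacity equals the max flow.
In the residual graph, reachable from Depot: {Depot, P, Q, R, U}.
Min-cut edges: P→V (4), R→Port (8), U→Port (4); capacity 4 + 8 + 4 = 16.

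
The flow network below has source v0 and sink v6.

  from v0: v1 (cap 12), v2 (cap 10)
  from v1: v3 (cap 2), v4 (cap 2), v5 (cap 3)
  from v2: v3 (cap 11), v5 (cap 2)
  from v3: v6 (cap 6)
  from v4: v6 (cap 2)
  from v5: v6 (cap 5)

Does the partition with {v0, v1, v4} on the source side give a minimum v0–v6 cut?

Given cut capacity: 10 + 2 + 3 + 2 = 17.
Augment v0→v1→v3→v6: bottleneck 2, flow now 2.
Augment v0→v1→v4→v6: bottleneck 2, flow now 4.
Augment v0→v1→v5→v6: bottleneck 3, flow now 7.
Augment v0→v2→v3→v6: bottleneck 4, flow now 11.
Augment v0→v2→v5→v6: bottleneck 2, flow now 13.
No augmenting path remains; maximum flow = 13.
In the residual graph, reachable from v0: {v0, v1, v2, v3}.
Min-cut edges: v1→v4 (2), v1→v5 (3), v2→v5 (2), v3→v6 (6); capacity 2 + 3 + 2 + 6 = 13.
Cut capacity 17 exceeds the max flow 13, so it is not minimum.

No — its capacity is 17, but the minimum cut has capacity 13.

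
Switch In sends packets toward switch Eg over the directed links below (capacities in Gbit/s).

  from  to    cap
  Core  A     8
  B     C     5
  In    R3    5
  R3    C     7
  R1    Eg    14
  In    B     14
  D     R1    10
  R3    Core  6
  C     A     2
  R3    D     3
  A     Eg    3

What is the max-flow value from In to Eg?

Augment In→R3→C→A→Eg: bottleneck 2, flow now 2.
Augment In→R3→Core→A→Eg: bottleneck 1, flow now 3.
Augment In→R3→D→R1→Eg: bottleneck 2, flow now 5.
Augment In→B→C→R3→D→R1→Eg: bottleneck 1, flow now 6. (uses reverse residual edge)
No augmenting path remains; maximum flow = 6.
In the residual graph, reachable from In: {In, R3, B, C, Core, A}.
Min-cut edges: R3→D (3), A→Eg (3); capacity 3 + 3 = 6.
This cut is saturated, so no flow can exceed 6.

6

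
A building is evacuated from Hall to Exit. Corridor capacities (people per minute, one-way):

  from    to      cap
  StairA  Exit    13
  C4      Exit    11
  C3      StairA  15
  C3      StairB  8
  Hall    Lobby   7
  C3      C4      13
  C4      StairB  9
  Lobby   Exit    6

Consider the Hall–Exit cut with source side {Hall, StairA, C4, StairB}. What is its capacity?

31

Edges leaving {Hall, StairA, C4, StairB}: Hall→Lobby (7), StairA→Exit (13), C4→Exit (11).
Cut capacity = 7 + 13 + 11 = 31.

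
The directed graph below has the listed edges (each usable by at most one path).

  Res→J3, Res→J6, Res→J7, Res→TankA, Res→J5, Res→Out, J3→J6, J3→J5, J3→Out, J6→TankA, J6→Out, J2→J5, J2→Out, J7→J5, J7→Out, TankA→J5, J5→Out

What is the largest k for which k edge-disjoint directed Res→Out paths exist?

5

Assign every edge capacity 1; by Menger, the answer equals the max flow.
Path Res→Out (+1); total 1.
Path Res→J3→Out (+1); total 2.
Path Res→J6→Out (+1); total 3.
Path Res→J7→Out (+1); total 4.
Path Res→J5→Out (+1); total 5.
No residual Res→Out path; max flow = 5.
Certifying cut of size 5: {J5→Out, Res→J3, Res→J6, Res→J7, Res→Out}.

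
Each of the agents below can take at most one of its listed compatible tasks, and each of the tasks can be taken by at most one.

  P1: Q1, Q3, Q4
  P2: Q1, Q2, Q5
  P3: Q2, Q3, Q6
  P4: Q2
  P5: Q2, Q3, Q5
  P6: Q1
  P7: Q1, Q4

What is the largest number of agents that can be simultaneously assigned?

Unit-capacity flow: source→left, listed edges, right→sink; max matching = max flow.
Augmenting path P1→Q1 (+1); matched 1.
Augmenting path P2→Q2 (+1); matched 2.
Augmenting path P3→Q3 (+1); matched 3.
Augmenting path P5→Q5 (+1); matched 4.
Augmenting path P7→Q4 (+1); matched 5.
Augmenting path P6→Q1→P1→Q3→P3→Q6 (+1); matched 6.
No augmenting path remains; maximum matching = 6.
König certificate: {P3, Q1, Q2, Q3, Q4, Q5} is a vertex cover of size 6 (every listed pair touches it), so no matching can be larger.

6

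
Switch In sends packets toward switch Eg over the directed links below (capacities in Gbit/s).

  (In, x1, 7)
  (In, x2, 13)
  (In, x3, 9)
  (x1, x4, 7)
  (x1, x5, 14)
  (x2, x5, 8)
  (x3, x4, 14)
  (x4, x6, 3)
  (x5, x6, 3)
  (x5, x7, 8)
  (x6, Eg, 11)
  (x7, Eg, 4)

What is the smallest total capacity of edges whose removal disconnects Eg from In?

10

Augment In→x1→x4→x6→Eg: bottleneck 3, flow now 3.
Augment In→x1→x5→x6→Eg: bottleneck 3, flow now 6.
Augment In→x1→x5→x7→Eg: bottleneck 1, flow now 7.
Augment In→x2→x5→x7→Eg: bottleneck 3, flow now 10.
No augmenting path remains; maximum flow = 10.
By max-flow min-cut, the minimum cut capacity equals the max flow.
In the residual graph, reachable from In: {In, x1, x2, x3, x4, x5, x7}.
Min-cut edges: x4→x6 (3), x5→x6 (3), x7→Eg (4); capacity 3 + 3 + 4 = 10.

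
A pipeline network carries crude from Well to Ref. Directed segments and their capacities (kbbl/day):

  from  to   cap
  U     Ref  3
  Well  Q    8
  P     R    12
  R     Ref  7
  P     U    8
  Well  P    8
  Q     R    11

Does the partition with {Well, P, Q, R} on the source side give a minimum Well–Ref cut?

No — its capacity is 15, but the minimum cut has capacity 10.

Given cut capacity: 8 + 7 = 15.
Augment Well→P→R→Ref: bottleneck 7, flow now 7.
Augment Well→P→U→Ref: bottleneck 1, flow now 8.
Augment Well→Q→R→P→U→Ref: bottleneck 2, flow now 10. (uses reverse residual edge)
No augmenting path remains; maximum flow = 10.
In the residual graph, reachable from Well: {Well, P, Q, R, U}.
Min-cut edges: R→Ref (7), U→Ref (3); capacity 7 + 3 = 10.
Cut capacity 15 exceeds the max flow 10, so it is not minimum.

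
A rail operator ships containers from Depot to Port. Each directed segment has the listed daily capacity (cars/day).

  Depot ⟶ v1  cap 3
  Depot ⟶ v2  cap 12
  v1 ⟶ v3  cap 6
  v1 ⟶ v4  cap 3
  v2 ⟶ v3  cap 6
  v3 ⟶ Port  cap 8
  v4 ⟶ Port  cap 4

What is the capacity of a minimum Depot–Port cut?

Augment Depot→v1→v3→Port: bottleneck 3, flow now 3.
Augment Depot→v2→v3→Port: bottleneck 5, flow now 8.
Augment Depot→v2→v3→v1→v4→Port: bottleneck 1, flow now 9. (uses reverse residual edge)
No augmenting path remains; maximum flow = 9.
By max-flow min-cut, the minimum cut capacity equals the max flow.
In the residual graph, reachable from Depot: {Depot, v2}.
Min-cut edges: Depot→v1 (3), v2→v3 (6); capacity 3 + 6 = 9.

9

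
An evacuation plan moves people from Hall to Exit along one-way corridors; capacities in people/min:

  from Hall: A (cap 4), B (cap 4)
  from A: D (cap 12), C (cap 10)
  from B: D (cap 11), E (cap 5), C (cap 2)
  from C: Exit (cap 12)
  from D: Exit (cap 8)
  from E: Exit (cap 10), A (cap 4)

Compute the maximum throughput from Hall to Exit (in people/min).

Augment Hall→A→C→Exit: bottleneck 4, flow now 4.
Augment Hall→B→C→Exit: bottleneck 2, flow now 6.
Augment Hall→B→D→Exit: bottleneck 2, flow now 8.
No augmenting path remains; maximum flow = 8.
In the residual graph, reachable from Hall: {Hall}.
Min-cut edges: Hall→A (4), Hall→B (4); capacity 4 + 4 = 8.
This cut is saturated, so no flow can exceed 8.

8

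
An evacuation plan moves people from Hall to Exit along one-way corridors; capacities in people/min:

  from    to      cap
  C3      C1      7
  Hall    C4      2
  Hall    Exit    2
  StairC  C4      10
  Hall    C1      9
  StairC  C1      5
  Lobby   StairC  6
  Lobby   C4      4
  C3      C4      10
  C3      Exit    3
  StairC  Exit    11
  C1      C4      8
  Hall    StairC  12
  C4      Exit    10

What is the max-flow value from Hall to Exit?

Augment Hall→Exit: bottleneck 2, flow now 2.
Augment Hall→StairC→Exit: bottleneck 11, flow now 13.
Augment Hall→C4→Exit: bottleneck 2, flow now 15.
Augment Hall→StairC→C4→Exit: bottleneck 1, flow now 16.
Augment Hall→C1→C4→Exit: bottleneck 7, flow now 23.
No augmenting path remains; maximum flow = 23.
In the residual graph, reachable from Hall: {Hall, StairC, C1, C4}.
Min-cut edges: Hall→Exit (2), StairC→Exit (11), C4→Exit (10); capacity 2 + 11 + 10 = 23.
This cut is saturated, so no flow can exceed 23.

23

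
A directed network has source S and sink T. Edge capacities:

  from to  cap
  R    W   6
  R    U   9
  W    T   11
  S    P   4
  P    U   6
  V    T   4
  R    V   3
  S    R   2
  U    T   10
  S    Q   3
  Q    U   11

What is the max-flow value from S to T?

Augment S→P→U→T: bottleneck 4, flow now 4.
Augment S→Q→U→T: bottleneck 3, flow now 7.
Augment S→R→U→T: bottleneck 2, flow now 9.
No augmenting path remains; maximum flow = 9.
In the residual graph, reachable from S: {S}.
Min-cut edges: S→P (4), S→Q (3), S→R (2); capacity 4 + 3 + 2 = 9.
This cut is saturated, so no flow can exceed 9.

9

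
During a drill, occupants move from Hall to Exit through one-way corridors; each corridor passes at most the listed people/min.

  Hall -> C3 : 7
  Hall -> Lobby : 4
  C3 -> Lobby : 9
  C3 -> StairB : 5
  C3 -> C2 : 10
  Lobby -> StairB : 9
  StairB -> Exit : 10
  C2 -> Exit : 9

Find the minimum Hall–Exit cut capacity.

Augment Hall→C3→StairB→Exit: bottleneck 5, flow now 5.
Augment Hall→C3→C2→Exit: bottleneck 2, flow now 7.
Augment Hall→Lobby→StairB→Exit: bottleneck 4, flow now 11.
No augmenting path remains; maximum flow = 11.
By max-flow min-cut, the minimum cut capacity equals the max flow.
In the residual graph, reachable from Hall: {Hall}.
Min-cut edges: Hall→C3 (7), Hall→Lobby (4); capacity 7 + 4 = 11.

11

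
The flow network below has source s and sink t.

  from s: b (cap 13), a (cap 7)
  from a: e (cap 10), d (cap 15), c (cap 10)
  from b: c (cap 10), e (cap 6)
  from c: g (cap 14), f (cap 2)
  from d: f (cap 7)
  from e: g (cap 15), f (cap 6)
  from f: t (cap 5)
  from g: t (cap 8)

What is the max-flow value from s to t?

13

Augment s→a→c→f→t: bottleneck 2, flow now 2.
Augment s→a→c→g→t: bottleneck 5, flow now 7.
Augment s→b→c→g→t: bottleneck 3, flow now 10.
Augment s→b→e→f→t: bottleneck 3, flow now 13.
No augmenting path remains; maximum flow = 13.
In the residual graph, reachable from s: {s, a, b, c, d, e, f, g}.
Min-cut edges: f→t (5), g→t (8); capacity 5 + 8 = 13.
This cut is saturated, so no flow can exceed 13.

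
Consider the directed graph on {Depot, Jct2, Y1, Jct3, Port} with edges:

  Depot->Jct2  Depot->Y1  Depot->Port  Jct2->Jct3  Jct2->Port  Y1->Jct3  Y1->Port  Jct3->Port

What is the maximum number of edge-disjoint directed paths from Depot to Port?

Assign every edge capacity 1; by Menger, the answer equals the max flow.
Path Depot→Port (+1); total 1.
Path Depot→Jct2→Port (+1); total 2.
Path Depot→Y1→Port (+1); total 3.
No residual Depot→Port path; max flow = 3.
Certifying cut of size 3: {Depot→Jct2, Depot→Port, Depot→Y1}.

3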